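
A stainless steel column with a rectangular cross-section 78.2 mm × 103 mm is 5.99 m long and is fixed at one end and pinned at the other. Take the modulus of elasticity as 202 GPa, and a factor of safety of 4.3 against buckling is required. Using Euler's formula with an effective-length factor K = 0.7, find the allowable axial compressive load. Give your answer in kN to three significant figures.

P_allow = 108 kN

Buckling occurs about the weak axis: I_min = h·b³/12 = 103×78.2³/12 = 4.105×10^6 mm⁴ (b = 78.2 mm is the smaller dimension).
Effective length L_e = KL = 0.7×5.99 m = 4193 mm.
Euler critical load P_cr = π²EI/L_e² = π²×202000×4.105×10^6/4193² = 465500 N.
P_allow = P_cr/n = 465500/4.3 = 108200 N.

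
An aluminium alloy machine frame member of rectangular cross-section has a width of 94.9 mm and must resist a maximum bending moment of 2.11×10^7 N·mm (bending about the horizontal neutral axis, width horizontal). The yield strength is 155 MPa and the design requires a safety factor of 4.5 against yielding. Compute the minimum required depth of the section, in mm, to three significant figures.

σ_allow = 155/4.5 = 34.44 MPa.
For a rectangular section σ = 6M/(bh²), so h² = 6M/(b σ_allow) = 6×2.1100×10^7/(94.9×34.44) = 38730 mm².
h = 196.8 mm.

h = 197 mm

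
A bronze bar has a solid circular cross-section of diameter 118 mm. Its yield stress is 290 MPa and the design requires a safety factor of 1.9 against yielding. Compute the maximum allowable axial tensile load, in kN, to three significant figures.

F_allow = 1670 kN

σ_allow = 290/1.9 = 152.6 MPa.
A = πd²/4 = π×118²/4 = 10940 mm².
F_allow = σ_allow × A = 152.6×10940 = 1.669×10^6 N.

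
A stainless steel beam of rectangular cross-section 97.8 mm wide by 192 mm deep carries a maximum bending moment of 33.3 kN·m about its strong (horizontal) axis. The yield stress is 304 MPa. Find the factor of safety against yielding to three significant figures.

Section modulus S = bh²/6 = 97.8×192²/6 = 600900 mm³.
σ = M/S = 3.3300×10^7/600900 = 55.42 MPa.
n = 304/55.42 = 5.486.

n = 5.49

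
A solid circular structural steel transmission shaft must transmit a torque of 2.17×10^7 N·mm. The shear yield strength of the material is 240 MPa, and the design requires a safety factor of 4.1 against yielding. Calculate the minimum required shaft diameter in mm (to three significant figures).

d = 124 mm

Allowable shear stress τ_allow = 240/4.1 = 58.54 MPa.
For a solid shaft τ = 16T/(πd³), so d³ = 16T/(π τ_allow) = 16×2.1700×10^7/(π×58.54) = 1.888×10^6 mm³.
d = (1.888×10^6)^(1/3) = 123.6 mm.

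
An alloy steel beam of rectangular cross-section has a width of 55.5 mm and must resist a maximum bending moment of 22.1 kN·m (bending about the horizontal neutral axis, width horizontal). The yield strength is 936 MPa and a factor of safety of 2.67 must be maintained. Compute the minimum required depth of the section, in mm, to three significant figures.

h = 82.6 mm

σ_allow = 936/2.67 = 350.6 MPa.
For a rectangular section σ = 6M/(bh²), so h² = 6M/(b σ_allow) = 6×2.2100×10^7/(55.5×350.6) = 6815 mm².
h = 82.55 mm.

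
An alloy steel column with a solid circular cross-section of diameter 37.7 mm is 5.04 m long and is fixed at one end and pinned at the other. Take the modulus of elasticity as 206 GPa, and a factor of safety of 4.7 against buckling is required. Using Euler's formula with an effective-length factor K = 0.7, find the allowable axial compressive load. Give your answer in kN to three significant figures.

I = πd⁴/64 = π×37.7⁴/64 = 99160 mm⁴.
Effective length L_e = KL = 0.7×5.04 m = 3528 mm.
Euler critical load P_cr = π²EI/L_e² = π²×206000×99160/3528² = 16200 N.
P_allow = P_cr/n = 16200/4.7 = 3446 N.

P_allow = 3.45 kN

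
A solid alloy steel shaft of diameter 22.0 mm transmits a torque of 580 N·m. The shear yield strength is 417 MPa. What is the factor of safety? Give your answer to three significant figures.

τ = 16T/(πd³) = 16×580000/(π×22.0³) = 277.4 MPa.
n = τ_limit/τ = 417/277.4 = 1.503.

n = 1.50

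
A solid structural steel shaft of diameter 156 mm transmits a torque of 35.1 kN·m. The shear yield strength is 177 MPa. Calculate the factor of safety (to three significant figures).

n = 3.76

τ = 16T/(πd³) = 16×3.5100×10^7/(π×156³) = 47.09 MPa.
n = τ_limit/τ = 177/47.09 = 3.759.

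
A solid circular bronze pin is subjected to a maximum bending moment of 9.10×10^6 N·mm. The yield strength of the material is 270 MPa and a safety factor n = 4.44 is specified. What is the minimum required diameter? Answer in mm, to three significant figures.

d = 115 mm

σ_allow = 270/4.44 = 60.81 MPa.
For a solid circular section σ = 32M/(πd³), so d³ = 32M/(π σ_allow) = 32×9100000/(π×60.81) = 1.524×10^6 mm³.
d = 115.1 mm.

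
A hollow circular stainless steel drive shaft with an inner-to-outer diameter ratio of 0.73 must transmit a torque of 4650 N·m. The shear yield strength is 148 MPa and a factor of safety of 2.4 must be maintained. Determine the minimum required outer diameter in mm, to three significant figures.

τ_allow = 148/2.4 = 61.67 MPa.
For a hollow shaft τ = 16T/[πd_o³(1−k⁴)] with k = 0.73, so 1−k⁴ = 0.7160.
d_o³ = 16T/[π τ_allow (1−k⁴)] = 16×4650000/(π×61.67×0.7160) = 536400 mm³.
d_o = 81.25 mm.

d_o = 81.2 mm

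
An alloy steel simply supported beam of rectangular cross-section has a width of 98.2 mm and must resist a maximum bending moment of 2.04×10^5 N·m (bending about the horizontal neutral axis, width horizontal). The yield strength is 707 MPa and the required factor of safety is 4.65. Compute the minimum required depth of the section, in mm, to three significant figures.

h = 286 mm

σ_allow = 707/4.65 = 152.0 MPa.
For a rectangular section σ = 6M/(bh²), so h² = 6M/(b σ_allow) = 6×2.0400×10^8/(98.2×152.0) = 81980 mm².
h = 286.3 mm.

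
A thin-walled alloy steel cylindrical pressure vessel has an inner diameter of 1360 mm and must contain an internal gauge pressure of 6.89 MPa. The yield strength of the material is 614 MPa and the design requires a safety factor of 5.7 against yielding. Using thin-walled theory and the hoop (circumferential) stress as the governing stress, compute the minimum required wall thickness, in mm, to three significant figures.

t = 43.5 mm

σ_allow = 614/5.7 = 107.7 MPa.
Hoop stress σ_h = pD/(2t), so t = pD/(2σ_allow) = 6.89×1360/(2×107.7) = 43.49 mm.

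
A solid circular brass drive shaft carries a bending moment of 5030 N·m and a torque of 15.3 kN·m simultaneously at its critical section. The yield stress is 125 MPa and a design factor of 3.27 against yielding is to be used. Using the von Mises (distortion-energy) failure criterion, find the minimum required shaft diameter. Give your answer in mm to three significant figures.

d = 156 mm

σ_allow = σ_y/n = 125/3.27 = 38.23 MPa.
For a solid shaft σ_b = 32M/(πd³) and τ = 16T/(πd³), so the von Mises stress is σ' = (16/πd³)·√(4M²+3T²).
√(4M²+3T²) = √(4×(5.030×10^6)² + 3×(1.530×10^7)²) = 2.835×10^7 N·mm.
d³ = 16×2.835×10^7/(π×38.23) = 3.777×10^6 mm³.
d = 155.7 mm.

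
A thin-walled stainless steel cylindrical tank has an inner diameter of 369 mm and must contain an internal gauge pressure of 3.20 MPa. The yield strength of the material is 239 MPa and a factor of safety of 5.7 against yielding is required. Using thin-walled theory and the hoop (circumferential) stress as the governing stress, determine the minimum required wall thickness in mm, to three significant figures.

σ_allow = 239/5.7 = 41.93 MPa.
Hoop stress σ_h = pD/(2t), so t = pD/(2σ_allow) = 3.20×369/(2×41.93) = 14.08 mm.

t = 14.1 mm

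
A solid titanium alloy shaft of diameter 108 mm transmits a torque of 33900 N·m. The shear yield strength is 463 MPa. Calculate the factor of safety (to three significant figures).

τ = 16T/(πd³) = 16×3.3900×10^7/(π×108³) = 137.1 MPa.
n = τ_limit/τ = 463/137.1 = 3.378.

n = 3.38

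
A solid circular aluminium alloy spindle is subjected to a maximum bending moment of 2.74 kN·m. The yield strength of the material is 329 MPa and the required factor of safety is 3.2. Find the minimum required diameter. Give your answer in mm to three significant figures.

σ_allow = 329/3.2 = 102.8 MPa.
For a solid circular section σ = 32M/(πd³), so d³ = 32M/(π σ_allow) = 32×2740000/(π×102.8) = 271500 mm³.
d = 64.75 mm.

d = 64.7 mm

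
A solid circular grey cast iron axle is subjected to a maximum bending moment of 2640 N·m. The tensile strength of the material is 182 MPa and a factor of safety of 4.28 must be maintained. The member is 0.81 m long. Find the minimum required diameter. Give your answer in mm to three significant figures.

σ_allow = 182/4.28 = 42.52 MPa.
For a solid circular section σ = 32M/(πd³), so d³ = 32M/(π σ_allow) = 32×2640000/(π×42.52) = 632400 mm³.
d = 85.83 mm.

d = 85.8 mm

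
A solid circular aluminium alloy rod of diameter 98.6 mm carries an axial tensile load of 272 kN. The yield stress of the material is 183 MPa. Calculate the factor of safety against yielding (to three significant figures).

n = 5.14

A = πd²/4 = 7636 mm².
σ = F/A = 272000/7636 = 35.62 MPa.
n = 183/35.62 = 5.137.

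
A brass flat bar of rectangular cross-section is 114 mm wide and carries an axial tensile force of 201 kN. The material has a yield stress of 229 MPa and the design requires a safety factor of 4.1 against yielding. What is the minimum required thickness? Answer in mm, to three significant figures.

t = 31.6 mm

σ_allow = 229/4.1 = 55.85 MPa.
Required area A = F/σ_allow = 201000/55.85 = 3599 mm².
t = A/w = 3599/114 = 31.57 mm.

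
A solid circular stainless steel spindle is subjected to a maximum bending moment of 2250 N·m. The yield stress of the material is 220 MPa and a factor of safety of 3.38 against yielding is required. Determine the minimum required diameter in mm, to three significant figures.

σ_allow = 220/3.38 = 65.09 MPa.
For a solid circular section σ = 32M/(πd³), so d³ = 32M/(π σ_allow) = 32×2250000/(π×65.09) = 352100 mm³.
d = 70.61 mm.

d = 70.6 mm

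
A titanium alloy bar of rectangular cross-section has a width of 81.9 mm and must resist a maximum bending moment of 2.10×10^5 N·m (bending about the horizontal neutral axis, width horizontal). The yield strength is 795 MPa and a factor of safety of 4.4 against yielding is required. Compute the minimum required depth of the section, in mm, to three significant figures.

h = 292 mm

σ_allow = 795/4.4 = 180.7 MPa.
For a rectangular section σ = 6M/(bh²), so h² = 6M/(b σ_allow) = 6×2.1000×10^8/(81.9×180.7) = 85150 mm².
h = 291.8 mm.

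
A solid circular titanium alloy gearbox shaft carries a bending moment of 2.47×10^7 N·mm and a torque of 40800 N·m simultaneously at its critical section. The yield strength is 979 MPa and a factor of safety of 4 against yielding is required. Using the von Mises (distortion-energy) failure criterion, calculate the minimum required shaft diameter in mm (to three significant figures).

σ_allow = σ_y/n = 979/4 = 244.8 MPa.
For a solid shaft σ_b = 32M/(πd³) and τ = 16T/(πd³), so the von Mises stress is σ' = (16/πd³)·√(4M²+3T²).
√(4M²+3T²) = √(4×(2.470×10^7)² + 3×(4.080×10^7)²) = 8.622×10^7 N·mm.
d³ = 16×8.622×10^7/(π×244.8) = 1.794×10^6 mm³.
d = 121.5 mm.

d = 122 mm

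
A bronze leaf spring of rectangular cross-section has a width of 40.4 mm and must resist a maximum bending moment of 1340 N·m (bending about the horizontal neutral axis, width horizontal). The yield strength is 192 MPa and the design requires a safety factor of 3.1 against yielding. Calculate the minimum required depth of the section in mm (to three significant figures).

σ_allow = 192/3.1 = 61.94 MPa.
For a rectangular section σ = 6M/(bh²), so h² = 6M/(b σ_allow) = 6×1340000/(40.4×61.94) = 3213 mm².
h = 56.68 mm.

h = 56.7 mm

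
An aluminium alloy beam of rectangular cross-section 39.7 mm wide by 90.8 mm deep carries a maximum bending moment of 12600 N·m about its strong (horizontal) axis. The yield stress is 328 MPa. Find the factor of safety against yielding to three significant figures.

Section modulus S = bh²/6 = 39.7×90.8²/6 = 54550 mm³.
σ = M/S = 1.2600×10^7/54550 = 231.0 MPa.
n = 328/231.0 = 1.420.

n = 1.42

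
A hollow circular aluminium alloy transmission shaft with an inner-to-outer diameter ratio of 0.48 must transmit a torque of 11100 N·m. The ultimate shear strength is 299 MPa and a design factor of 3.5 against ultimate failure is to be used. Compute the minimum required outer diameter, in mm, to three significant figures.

d_o = 88.7 mm

τ_allow = 299/3.5 = 85.43 MPa.
For a hollow shaft τ = 16T/[πd_o³(1−k⁴)] with k = 0.48, so 1−k⁴ = 0.9469.
d_o³ = 16T/[π τ_allow (1−k⁴)] = 16×1.1100×10^7/(π×85.43×0.9469) = 698800 mm³.
d_o = 88.74 mm.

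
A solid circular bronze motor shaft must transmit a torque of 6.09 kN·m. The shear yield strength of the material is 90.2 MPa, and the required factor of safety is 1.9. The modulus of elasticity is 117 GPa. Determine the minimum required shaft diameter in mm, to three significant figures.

Allowable shear stress τ_allow = 90.2/1.9 = 47.47 MPa.
For a solid shaft τ = 16T/(πd³), so d³ = 16T/(π τ_allow) = 16×6090000/(π×47.47) = 653300 mm³.
d = (653300)^(1/3) = 86.77 mm.

d = 86.8 mm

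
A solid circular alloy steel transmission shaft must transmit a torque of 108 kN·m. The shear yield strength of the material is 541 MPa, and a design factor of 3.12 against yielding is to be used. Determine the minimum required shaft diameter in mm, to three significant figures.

d = 147 mm

Allowable shear stress τ_allow = 541/3.12 = 173.4 MPa.
For a solid shaft τ = 16T/(πd³), so d³ = 16T/(π τ_allow) = 16×1.0800×10^8/(π×173.4) = 3.172×10^6 mm³.
d = (3.172×10^6)^(1/3) = 146.9 mm.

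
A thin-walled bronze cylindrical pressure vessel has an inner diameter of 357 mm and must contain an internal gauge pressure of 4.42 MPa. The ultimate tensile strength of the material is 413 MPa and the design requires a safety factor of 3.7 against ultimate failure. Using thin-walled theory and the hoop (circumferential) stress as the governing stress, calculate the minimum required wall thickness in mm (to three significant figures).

σ_allow = 413/3.7 = 111.6 MPa.
Hoop stress σ_h = pD/(2t), so t = pD/(2σ_allow) = 4.42×357/(2×111.6) = 7.068 mm.

t = 7.07 mm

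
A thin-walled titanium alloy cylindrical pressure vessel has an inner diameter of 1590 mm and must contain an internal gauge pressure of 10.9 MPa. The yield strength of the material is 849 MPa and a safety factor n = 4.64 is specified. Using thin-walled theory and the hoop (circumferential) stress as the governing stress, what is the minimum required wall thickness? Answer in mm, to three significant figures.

t = 47.4 mm

σ_allow = 849/4.64 = 183.0 MPa.
Hoop stress σ_h = pD/(2t), so t = pD/(2σ_allow) = 10.9×1590/(2×183.0) = 47.36 mm.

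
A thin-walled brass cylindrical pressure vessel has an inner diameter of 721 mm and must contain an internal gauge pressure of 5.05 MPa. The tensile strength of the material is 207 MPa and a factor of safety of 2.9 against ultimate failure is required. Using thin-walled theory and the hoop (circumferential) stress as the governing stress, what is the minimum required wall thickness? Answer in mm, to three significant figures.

σ_allow = 207/2.9 = 71.38 MPa.
Hoop stress σ_h = pD/(2t), so t = pD/(2σ_allow) = 5.05×721/(2×71.38) = 25.50 mm.

t = 25.5 mm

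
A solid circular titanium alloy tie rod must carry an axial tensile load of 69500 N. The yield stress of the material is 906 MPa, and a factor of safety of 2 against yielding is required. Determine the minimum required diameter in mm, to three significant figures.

Allowable stress σ_allow = 906/2 = 453.0 MPa.
Required area A = F/σ_allow = 69500/453.0 = 153.4 mm².
A = πd²/4 → d = √(4A/π) = 13.98 mm.

d = 14.0 mm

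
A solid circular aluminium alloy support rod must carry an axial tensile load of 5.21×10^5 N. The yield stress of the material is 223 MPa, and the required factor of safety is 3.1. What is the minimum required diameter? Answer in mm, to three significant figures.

Allowable stress σ_allow = 223/3.1 = 71.94 MPa.
Required area A = F/σ_allow = 521000/71.94 = 7243 mm².
A = πd²/4 → d = √(4A/π) = 96.03 mm.

d = 96.0 mm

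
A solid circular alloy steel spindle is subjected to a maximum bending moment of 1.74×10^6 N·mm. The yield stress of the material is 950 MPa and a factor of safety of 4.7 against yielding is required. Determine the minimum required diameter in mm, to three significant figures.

d = 44.4 mm

σ_allow = 950/4.7 = 202.1 MPa.
For a solid circular section σ = 32M/(πd³), so d³ = 32M/(π σ_allow) = 32×1740000/(π×202.1) = 87680 mm³.
d = 44.43 mm.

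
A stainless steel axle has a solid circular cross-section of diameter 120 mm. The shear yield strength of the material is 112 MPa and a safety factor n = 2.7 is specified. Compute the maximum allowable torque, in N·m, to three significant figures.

τ_allow = 112/2.7 = 41.48 MPa.
For a solid shaft T_allow = τ_allow·πd³/16; πd³/16 = π×120³/16 = 339300 mm³.
T_allow = 41.48×339300 = 1.407×10^7 N·mm = 14070 N·m.

T_allow = 14100 N·m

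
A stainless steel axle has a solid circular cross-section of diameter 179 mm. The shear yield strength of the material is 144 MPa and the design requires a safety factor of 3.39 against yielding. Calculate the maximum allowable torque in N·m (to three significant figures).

τ_allow = 144/3.39 = 42.48 MPa.
For a solid shaft T_allow = τ_allow·πd³/16; πd³/16 = π×179³/16 = 1.126×10^6 mm³.
T_allow = 42.48×1.126×10^6 = 4.784×10^7 N·mm = 47840 N·m.

T_allow = 47800 N·m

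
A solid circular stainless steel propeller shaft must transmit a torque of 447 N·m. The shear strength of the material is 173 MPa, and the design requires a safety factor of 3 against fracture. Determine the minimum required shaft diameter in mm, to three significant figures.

d = 34.1 mm

Allowable shear stress τ_allow = 173/3 = 57.67 MPa.
For a solid shaft τ = 16T/(πd³), so d³ = 16T/(π τ_allow) = 16×447000/(π×57.67) = 39480 mm³.
d = (39480)^(1/3) = 34.05 mm.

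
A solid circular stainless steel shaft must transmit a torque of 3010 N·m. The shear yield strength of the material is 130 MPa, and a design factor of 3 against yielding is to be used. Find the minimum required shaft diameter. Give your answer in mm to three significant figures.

Allowable shear stress τ_allow = 130/3 = 43.33 MPa.
For a solid shaft τ = 16T/(πd³), so d³ = 16T/(π τ_allow) = 16×3010000/(π×43.33) = 353800 mm³.
d = (353800)^(1/3) = 70.72 mm.

d = 70.7 mm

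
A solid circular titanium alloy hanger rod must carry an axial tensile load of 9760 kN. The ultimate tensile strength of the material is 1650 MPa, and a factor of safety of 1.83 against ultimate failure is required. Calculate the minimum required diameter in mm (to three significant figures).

d = 117 mm

Allowable stress σ_allow = 1650/1.83 = 901.6 MPa.
Required area A = F/σ_allow = 9760000/901.6 = 10820 mm².
A = πd²/4 → d = √(4A/π) = 117.4 mm.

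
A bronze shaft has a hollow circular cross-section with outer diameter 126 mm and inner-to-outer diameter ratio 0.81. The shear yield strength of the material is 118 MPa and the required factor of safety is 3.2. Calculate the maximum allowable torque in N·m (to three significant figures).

τ_allow = 118/3.2 = 36.88 MPa.
For a hollow shaft T_allow = τ_allow·πd_o³(1−k⁴)/16 with 1−k⁴ = 0.5695, so πd_o³(1−k⁴)/16 = 223700 mm³.
T_allow = 36.88×223700 = 8.249×10^6 N·mm = 8249 N·m.

T_allow = 8250 N·m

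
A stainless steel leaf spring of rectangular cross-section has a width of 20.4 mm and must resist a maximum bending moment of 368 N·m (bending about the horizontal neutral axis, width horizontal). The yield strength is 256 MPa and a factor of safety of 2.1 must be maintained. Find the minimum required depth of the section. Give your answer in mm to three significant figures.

σ_allow = 256/2.1 = 121.9 MPa.
For a rectangular section σ = 6M/(bh²), so h² = 6M/(b σ_allow) = 6×368000/(20.4×121.9) = 887.9 mm².
h = 29.80 mm.

h = 29.8 mm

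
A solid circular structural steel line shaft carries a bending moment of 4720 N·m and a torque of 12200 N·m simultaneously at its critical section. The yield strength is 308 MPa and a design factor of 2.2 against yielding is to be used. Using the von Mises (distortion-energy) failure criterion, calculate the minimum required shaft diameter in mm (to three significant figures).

d = 94.4 mm

σ_allow = σ_y/n = 308/2.2 = 140.0 MPa.
For a solid shaft σ_b = 32M/(πd³) and τ = 16T/(πd³), so the von Mises stress is σ' = (16/πd³)·√(4M²+3T²).
√(4M²+3T²) = √(4×(4.720×10^6)² + 3×(1.220×10^7)²) = 2.314×10^7 N·mm.
d³ = 16×2.314×10^7/(π×140.0) = 841900 mm³.
d = 94.43 mm.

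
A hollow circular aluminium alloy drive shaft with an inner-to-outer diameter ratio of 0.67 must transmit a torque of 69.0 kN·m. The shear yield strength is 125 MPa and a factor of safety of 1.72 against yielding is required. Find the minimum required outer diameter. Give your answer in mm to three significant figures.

d_o = 182 mm

τ_allow = 125/1.72 = 72.67 MPa.
For a hollow shaft τ = 16T/[πd_o³(1−k⁴)] with k = 0.67, so 1−k⁴ = 0.7985.
d_o³ = 16T/[π τ_allow (1−k⁴)] = 16×6.9000×10^7/(π×72.67×0.7985) = 6.056×10^6 mm³.
d_o = 182.3 mm.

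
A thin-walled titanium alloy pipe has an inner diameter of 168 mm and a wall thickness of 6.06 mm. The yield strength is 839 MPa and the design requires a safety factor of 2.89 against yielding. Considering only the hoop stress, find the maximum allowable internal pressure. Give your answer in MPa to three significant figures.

p_allow = 20.9 MPa

σ_allow = 839/2.89 = 290.3 MPa.
σ_h = pD/(2t) → p_allow = 2σ_allow t/D = 2×290.3×6.06/168 = 20.94 MPa.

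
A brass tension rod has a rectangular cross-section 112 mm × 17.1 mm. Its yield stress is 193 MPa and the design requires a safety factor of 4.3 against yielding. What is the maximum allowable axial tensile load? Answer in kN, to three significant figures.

σ_allow = 193/4.3 = 44.88 MPa.
A = 112×17.1 = 1915 mm².
F_allow = σ_allow × A = 44.88×1915 = 85960 N.

F_allow = 86.0 kN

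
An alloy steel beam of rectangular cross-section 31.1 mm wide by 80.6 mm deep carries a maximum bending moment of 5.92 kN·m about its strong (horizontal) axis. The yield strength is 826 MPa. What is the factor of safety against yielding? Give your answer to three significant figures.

Section modulus S = bh²/6 = 31.1×80.6²/6 = 33670 mm³.
σ = M/S = 5920000/33670 = 175.8 MPa.
n = 826/175.8 = 4.698.

n = 4.70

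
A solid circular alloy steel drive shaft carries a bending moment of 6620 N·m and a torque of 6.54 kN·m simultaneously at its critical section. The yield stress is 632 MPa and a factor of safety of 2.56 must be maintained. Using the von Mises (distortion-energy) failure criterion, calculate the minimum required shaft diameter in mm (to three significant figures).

σ_allow = σ_y/n = 632/2.56 = 246.9 MPa.
For a solid shaft σ_b = 32M/(πd³) and τ = 16T/(πd³), so the von Mises stress is σ' = (16/πd³)·√(4M²+3T²).
√(4M²+3T²) = √(4×(6.620×10^6)² + 3×(6.540×10^6)²) = 1.742×10^7 N·mm.
d³ = 16×1.742×10^7/(π×246.9) = 359500 mm³.
d = 71.10 mm.

d = 71.1 mm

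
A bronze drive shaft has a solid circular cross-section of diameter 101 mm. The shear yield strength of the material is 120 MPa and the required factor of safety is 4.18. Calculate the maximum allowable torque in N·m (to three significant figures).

T_allow = 5810 N·m

τ_allow = 120/4.18 = 28.71 MPa.
For a solid shaft T_allow = τ_allow·πd³/16; πd³/16 = π×101³/16 = 202300 mm³.
T_allow = 28.71×202300 = 5.808×10^6 N·mm = 5808 N·m.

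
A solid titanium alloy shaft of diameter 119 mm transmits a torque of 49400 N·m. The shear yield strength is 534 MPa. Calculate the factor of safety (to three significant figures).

n = 3.58

τ = 16T/(πd³) = 16×4.9400×10^7/(π×119³) = 149.3 MPa.
n = τ_limit/τ = 534/149.3 = 3.577.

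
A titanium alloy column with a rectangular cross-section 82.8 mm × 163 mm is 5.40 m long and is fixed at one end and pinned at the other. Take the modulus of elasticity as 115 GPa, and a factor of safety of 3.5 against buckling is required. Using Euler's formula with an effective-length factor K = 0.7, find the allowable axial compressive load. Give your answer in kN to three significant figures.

Buckling occurs about the weak axis: I_min = h·b³/12 = 163×82.8³/12 = 7.711×10^6 mm⁴ (b = 82.8 mm is the smaller dimension).
Effective length L_e = KL = 0.7×5.40 m = 3780 mm.
Euler critical load P_cr = π²EI/L_e² = π²×115000×7.711×10^6/3780² = 612500 N.
P_allow = P_cr/n = 612500/3.5 = 175000 N.

P_allow = 175 kN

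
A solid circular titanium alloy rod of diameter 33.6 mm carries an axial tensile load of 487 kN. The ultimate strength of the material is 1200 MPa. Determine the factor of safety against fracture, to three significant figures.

n = 2.18

A = πd²/4 = 886.7 mm².
σ = F/A = 487000/886.7 = 549.2 MPa.
n = 1200/549.2 = 2.185.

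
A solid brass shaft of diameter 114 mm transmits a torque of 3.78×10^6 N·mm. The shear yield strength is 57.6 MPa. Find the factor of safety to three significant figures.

τ = 16T/(πd³) = 16×3780000/(π×114³) = 12.99 MPa.
n = τ_limit/τ = 57.6/12.99 = 4.433.

n = 4.43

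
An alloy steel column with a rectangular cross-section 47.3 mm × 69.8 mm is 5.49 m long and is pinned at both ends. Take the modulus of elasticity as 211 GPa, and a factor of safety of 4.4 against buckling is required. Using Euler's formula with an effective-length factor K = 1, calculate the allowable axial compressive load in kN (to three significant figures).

Buckling occurs about the weak axis: I_min = h·b³/12 = 69.8×47.3³/12 = 615500 mm⁴ (b = 47.3 mm is the smaller dimension).
Effective length L_e = KL = 1×5.49 m = 5490 mm.
Euler critical load P_cr = π²EI/L_e² = π²×211000×615500/5490² = 42530 N.
P_allow = P_cr/n = 42530/4.4 = 9666 N.

P_allow = 9.67 kN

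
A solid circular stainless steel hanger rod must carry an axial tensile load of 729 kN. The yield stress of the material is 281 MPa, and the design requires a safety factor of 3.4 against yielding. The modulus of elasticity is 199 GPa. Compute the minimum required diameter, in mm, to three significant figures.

Allowable stress σ_allow = 281/3.4 = 82.65 MPa.
Required area A = F/σ_allow = 729000/82.65 = 8821 mm².
A = πd²/4 → d = √(4A/π) = 106.0 mm.

d = 106 mm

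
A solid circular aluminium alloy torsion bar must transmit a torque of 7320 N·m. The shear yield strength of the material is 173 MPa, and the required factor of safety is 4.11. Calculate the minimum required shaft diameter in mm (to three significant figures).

d = 96.0 mm

Allowable shear stress τ_allow = 173/4.11 = 42.09 MPa.
For a solid shaft τ = 16T/(πd³), so d³ = 16T/(π τ_allow) = 16×7320000/(π×42.09) = 885700 mm³.
d = (885700)^(1/3) = 96.03 mm.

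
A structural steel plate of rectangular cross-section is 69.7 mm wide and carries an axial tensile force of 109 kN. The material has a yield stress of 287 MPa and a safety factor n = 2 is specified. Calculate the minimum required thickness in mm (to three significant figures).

t = 10.9 mm

σ_allow = 287/2 = 143.5 MPa.
Required area A = F/σ_allow = 109000/143.5 = 759.6 mm².
t = A/w = 759.6/69.7 = 10.90 mm.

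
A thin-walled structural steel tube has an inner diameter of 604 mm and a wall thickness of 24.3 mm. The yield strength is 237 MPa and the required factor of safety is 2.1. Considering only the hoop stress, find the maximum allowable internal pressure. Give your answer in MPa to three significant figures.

σ_allow = 237/2.1 = 112.9 MPa.
σ_h = pD/(2t) → p_allow = 2σ_allow t/D = 2×112.9×24.3/604 = 9.081 MPa.

p_allow = 9.08 MPa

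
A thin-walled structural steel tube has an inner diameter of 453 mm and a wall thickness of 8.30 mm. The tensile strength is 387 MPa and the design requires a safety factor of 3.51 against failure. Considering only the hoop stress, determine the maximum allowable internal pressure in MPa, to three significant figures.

p_allow = 4.04 MPa

σ_allow = 387/3.51 = 110.3 MPa.
σ_h = pD/(2t) → p_allow = 2σ_allow t/D = 2×110.3×8.30/453 = 4.040 MPa.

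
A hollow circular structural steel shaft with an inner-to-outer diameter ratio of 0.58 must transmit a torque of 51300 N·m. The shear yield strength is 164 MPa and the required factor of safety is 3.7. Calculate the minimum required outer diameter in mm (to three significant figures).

τ_allow = 164/3.7 = 44.32 MPa.
For a hollow shaft τ = 16T/[πd_o³(1−k⁴)] with k = 0.58, so 1−k⁴ = 0.8868.
d_o³ = 16T/[π τ_allow (1−k⁴)] = 16×5.1300×10^7/(π×44.32×0.8868) = 6.647×10^6 mm³.
d_o = 188.0 mm.

d_o = 188 mm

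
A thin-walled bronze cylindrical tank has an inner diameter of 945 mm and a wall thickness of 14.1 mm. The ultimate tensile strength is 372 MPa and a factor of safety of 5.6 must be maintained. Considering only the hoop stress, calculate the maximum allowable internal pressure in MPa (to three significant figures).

σ_allow = 372/5.6 = 66.43 MPa.
σ_h = pD/(2t) → p_allow = 2σ_allow t/D = 2×66.43×14.1/945 = 1.982 MPa.

p_allow = 1.98 MPa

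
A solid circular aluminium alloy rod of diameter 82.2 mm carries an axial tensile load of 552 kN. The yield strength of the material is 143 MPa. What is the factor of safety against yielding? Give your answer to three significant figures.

n = 1.37

A = πd²/4 = 5307 mm².
σ = F/A = 552000/5307 = 104.0 MPa.
n = 143/104.0 = 1.375.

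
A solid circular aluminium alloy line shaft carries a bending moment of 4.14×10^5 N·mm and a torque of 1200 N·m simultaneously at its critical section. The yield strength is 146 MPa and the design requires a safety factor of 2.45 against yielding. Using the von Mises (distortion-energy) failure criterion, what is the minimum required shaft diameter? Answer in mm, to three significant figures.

d = 57.6 mm

σ_allow = σ_y/n = 146/2.45 = 59.59 MPa.
For a solid shaft σ_b = 32M/(πd³) and τ = 16T/(πd³), so the von Mises stress is σ' = (16/πd³)·√(4M²+3T²).
√(4M²+3T²) = √(4×(414000)² + 3×(1.200×10^6)²) = 2.237×10^6 N·mm.
d³ = 16×2.237×10^6/(π×59.59) = 191200 mm³.
d = 57.61 mm.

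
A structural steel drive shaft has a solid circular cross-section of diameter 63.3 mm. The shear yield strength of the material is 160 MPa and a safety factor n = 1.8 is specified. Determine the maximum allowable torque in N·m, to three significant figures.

T_allow = 4430 N·m

τ_allow = 160/1.8 = 88.89 MPa.
For a solid shaft T_allow = τ_allow·πd³/16; πd³/16 = π×63.3³/16 = 49800 mm³.
T_allow = 88.89×49800 = 4.427×10^6 N·mm = 4427 N·m.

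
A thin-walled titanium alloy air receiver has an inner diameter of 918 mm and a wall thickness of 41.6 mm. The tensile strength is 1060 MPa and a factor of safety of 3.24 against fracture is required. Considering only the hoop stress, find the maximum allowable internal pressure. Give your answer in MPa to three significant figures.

p_allow = 29.7 MPa

σ_allow = 1060/3.24 = 327.2 MPa.
σ_h = pD/(2t) → p_allow = 2σ_allow t/D = 2×327.2×41.6/918 = 29.65 MPa.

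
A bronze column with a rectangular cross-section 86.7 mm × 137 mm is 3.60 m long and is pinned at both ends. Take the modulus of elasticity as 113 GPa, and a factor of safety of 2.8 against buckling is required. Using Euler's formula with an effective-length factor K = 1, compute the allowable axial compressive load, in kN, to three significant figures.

P_allow = 229 kN

Buckling occurs about the weak axis: I_min = h·b³/12 = 137×86.7³/12 = 7.440×10^6 mm⁴ (b = 86.7 mm is the smaller dimension).
Effective length L_e = KL = 1×3.60 m = 3600 mm.
Euler critical load P_cr = π²EI/L_e² = π²×113000×7.440×10^6/3600² = 640300 N.
P_allow = P_cr/n = 640300/2.8 = 228700 N.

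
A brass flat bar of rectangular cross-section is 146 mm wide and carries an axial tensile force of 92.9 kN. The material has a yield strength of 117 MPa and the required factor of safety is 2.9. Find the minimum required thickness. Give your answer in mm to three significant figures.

σ_allow = 117/2.9 = 40.34 MPa.
Required area A = F/σ_allow = 92900/40.34 = 2303 mm².
t = A/w = 2303/146 = 15.77 mm.

t = 15.8 mm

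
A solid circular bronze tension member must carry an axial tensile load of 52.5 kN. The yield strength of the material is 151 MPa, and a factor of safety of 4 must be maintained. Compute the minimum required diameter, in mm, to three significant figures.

Allowable stress σ_allow = 151/4 = 37.75 MPa.
Required area A = F/σ_allow = 52500/37.75 = 1391 mm².
A = πd²/4 → d = √(4A/π) = 42.08 mm.

d = 42.1 mm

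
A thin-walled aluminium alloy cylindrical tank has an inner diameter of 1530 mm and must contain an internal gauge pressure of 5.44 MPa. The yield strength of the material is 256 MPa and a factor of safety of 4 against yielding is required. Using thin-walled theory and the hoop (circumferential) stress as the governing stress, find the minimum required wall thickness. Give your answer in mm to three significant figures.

t = 65.0 mm

σ_allow = 256/4 = 64.00 MPa.
Hoop stress σ_h = pD/(2t), so t = pD/(2σ_allow) = 5.44×1530/(2×64.00) = 65.03 mm.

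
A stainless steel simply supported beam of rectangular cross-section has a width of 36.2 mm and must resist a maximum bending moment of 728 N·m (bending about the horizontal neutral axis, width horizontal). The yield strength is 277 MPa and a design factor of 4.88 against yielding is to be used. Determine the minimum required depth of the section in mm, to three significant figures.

σ_allow = 277/4.88 = 56.76 MPa.
For a rectangular section σ = 6M/(bh²), so h² = 6M/(b σ_allow) = 6×728000/(36.2×56.76) = 2126 mm².
h = 46.11 mm.

h = 46.1 mm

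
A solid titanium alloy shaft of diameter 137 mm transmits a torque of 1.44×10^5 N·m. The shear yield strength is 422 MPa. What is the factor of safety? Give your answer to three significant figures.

n = 1.48

τ = 16T/(πd³) = 16×1.4400×10^8/(π×137³) = 285.2 MPa.
n = τ_limit/τ = 422/285.2 = 1.480.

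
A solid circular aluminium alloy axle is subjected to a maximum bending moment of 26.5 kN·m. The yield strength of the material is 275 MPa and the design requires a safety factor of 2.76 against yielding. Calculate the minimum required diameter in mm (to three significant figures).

d = 139 mm

σ_allow = 275/2.76 = 99.64 MPa.
For a solid circular section σ = 32M/(πd³), so d³ = 32M/(π σ_allow) = 32×2.6500×10^7/(π×99.64) = 2.709×10^6 mm³.
d = 139.4 mm.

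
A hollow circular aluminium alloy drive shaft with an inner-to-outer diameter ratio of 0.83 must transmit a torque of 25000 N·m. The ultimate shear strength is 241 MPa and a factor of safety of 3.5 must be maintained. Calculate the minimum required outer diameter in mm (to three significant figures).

d_o = 152 mm

τ_allow = 241/3.5 = 68.86 MPa.
For a hollow shaft τ = 16T/[πd_o³(1−k⁴)] with k = 0.83, so 1−k⁴ = 0.5254.
d_o³ = 16T/[π τ_allow (1−k⁴)] = 16×2.5000×10^7/(π×68.86×0.5254) = 3.519×10^6 mm³.
d_o = 152.1 mm.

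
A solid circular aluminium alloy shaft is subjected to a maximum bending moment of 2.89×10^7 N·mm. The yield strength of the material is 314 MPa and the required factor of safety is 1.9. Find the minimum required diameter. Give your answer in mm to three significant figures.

σ_allow = 314/1.9 = 165.3 MPa.
For a solid circular section σ = 32M/(πd³), so d³ = 32M/(π σ_allow) = 32×2.8900×10^7/(π×165.3) = 1.781×10^6 mm³.
d = 121.2 mm.

d = 121 mm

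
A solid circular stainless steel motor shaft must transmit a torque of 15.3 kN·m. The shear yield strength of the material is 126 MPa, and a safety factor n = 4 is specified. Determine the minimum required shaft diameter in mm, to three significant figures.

Allowable shear stress τ_allow = 126/4 = 31.50 MPa.
For a solid shaft τ = 16T/(πd³), so d³ = 16T/(π τ_allow) = 16×1.5300×10^7/(π×31.50) = 2.474×10^6 mm³.
d = (2.474×10^6)^(1/3) = 135.2 mm.

d = 135 mm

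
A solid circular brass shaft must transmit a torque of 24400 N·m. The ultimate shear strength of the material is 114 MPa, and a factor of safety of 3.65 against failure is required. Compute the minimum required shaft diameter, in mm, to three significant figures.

d = 158 mm

Allowable shear stress τ_allow = 114/3.65 = 31.23 MPa.
For a solid shaft τ = 16T/(πd³), so d³ = 16T/(π τ_allow) = 16×2.4400×10^7/(π×31.23) = 3.979×10^6 mm³.
d = (3.979×10^6)^(1/3) = 158.5 mm.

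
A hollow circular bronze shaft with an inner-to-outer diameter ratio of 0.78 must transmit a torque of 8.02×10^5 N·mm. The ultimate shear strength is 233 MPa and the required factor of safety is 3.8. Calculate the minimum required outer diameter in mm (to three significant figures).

d_o = 47.3 mm

τ_allow = 233/3.8 = 61.32 MPa.
For a hollow shaft τ = 16T/[πd_o³(1−k⁴)] with k = 0.78, so 1−k⁴ = 0.6298.
d_o³ = 16T/[π τ_allow (1−k⁴)] = 16×802000/(π×61.32×0.6298) = 105800 mm³.
d_o = 47.29 mm.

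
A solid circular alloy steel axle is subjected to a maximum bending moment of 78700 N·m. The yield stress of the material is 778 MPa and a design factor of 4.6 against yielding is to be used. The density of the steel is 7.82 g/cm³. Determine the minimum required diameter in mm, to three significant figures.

d = 168 mm

σ_allow = 778/4.6 = 169.1 MPa.
For a solid circular section σ = 32M/(πd³), so d³ = 32M/(π σ_allow) = 32×7.8700×10^7/(π×169.1) = 4.740×10^6 mm³.
d = 168.0 mm.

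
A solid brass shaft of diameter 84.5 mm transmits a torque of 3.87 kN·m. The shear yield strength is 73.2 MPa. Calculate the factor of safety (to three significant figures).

τ = 16T/(πd³) = 16×3870000/(π×84.5³) = 32.67 MPa.
n = τ_limit/τ = 73.2/32.67 = 2.241.

n = 2.24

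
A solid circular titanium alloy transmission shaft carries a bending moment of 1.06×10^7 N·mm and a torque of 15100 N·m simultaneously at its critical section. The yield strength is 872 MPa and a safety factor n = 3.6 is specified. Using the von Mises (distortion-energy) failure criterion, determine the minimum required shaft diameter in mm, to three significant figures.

d = 89.1 mm

σ_allow = σ_y/n = 872/3.6 = 242.2 MPa.
For a solid shaft σ_b = 32M/(πd³) and τ = 16T/(πd³), so the von Mises stress is σ' = (16/πd³)·√(4M²+3T²).
√(4M²+3T²) = √(4×(1.060×10^7)² + 3×(1.510×10^7)²) = 3.367×10^7 N·mm.
d³ = 16×3.367×10^7/(π×242.2) = 707900 mm³.
d = 89.12 mm.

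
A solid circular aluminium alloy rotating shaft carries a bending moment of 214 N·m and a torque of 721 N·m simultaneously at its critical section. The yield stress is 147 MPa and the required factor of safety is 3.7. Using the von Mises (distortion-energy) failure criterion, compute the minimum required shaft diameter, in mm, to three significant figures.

σ_allow = σ_y/n = 147/3.7 = 39.73 MPa.
For a solid shaft σ_b = 32M/(πd³) and τ = 16T/(πd³), so the von Mises stress is σ' = (16/πd³)·√(4M²+3T²).
√(4M²+3T²) = √(4×(214000)² + 3×(721000)²) = 1.320×10^6 N·mm.
d³ = 16×1.320×10^6/(π×39.73) = 169200 mm³.
d = 55.31 mm.

d = 55.3 mm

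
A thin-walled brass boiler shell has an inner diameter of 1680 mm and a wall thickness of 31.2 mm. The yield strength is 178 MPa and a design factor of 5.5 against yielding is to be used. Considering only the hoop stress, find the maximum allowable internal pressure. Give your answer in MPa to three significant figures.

σ_allow = 178/5.5 = 32.36 MPa.
σ_h = pD/(2t) → p_allow = 2σ_allow t/D = 2×32.36×31.2/1680 = 1.202 MPa.

p_allow = 1.20 MPa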